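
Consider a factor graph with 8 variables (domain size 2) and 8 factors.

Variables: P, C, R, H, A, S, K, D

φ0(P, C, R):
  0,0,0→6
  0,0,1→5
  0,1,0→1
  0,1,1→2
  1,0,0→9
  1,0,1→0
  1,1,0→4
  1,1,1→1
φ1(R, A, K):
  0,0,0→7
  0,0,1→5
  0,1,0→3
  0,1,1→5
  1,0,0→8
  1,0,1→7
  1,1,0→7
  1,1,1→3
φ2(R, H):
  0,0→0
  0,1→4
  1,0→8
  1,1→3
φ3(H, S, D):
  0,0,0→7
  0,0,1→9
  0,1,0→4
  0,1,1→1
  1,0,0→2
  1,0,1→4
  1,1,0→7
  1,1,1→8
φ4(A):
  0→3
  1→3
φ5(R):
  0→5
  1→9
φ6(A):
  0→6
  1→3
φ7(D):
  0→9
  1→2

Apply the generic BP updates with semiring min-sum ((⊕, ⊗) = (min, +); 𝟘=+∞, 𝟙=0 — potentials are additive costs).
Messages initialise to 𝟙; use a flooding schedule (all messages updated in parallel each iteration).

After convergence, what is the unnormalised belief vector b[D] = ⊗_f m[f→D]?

init: all messages = 𝟙 over 2 values
r1 m[φ0→P] = [1, 0]
r1 m[φ0→C] = [0, 1]
r1 m[φ0→R] = [1, 0]
r1 m[φ1→R] = [3, 3]
r1 m[φ1→A] = [5, 3]
r1 m[φ1→K] = [3, 3]
r1 m[φ2→R] = [0, 3]
r1 m[φ2→H] = [0, 3]
r1 m[φ3→H] = [1, 2]
r1 m[φ3→S] = [2, 1]
r1 m[φ3→D] = [2, 1]
r1 m[φ4→A] = [3, 3]
r1 m[φ5→R] = [5, 9]
r1 m[φ6→A] = [6, 3]
r1 m[φ7→D] = [9, 2]
r1 m[P→φ0] = [0, 0]
r1 m[C→φ0] = [0, 0]
r1 m[R→φ0] = [0, 0]
r1 m[R→φ1] = [0, 0]
r1 m[R→φ2] = [0, 0]
r1 m[R→φ5] = [0, 0]
r1 m[H→φ2] = [0, 0]
r1 m[H→φ3] = [0, 0]
r1 m[A→φ1] = [0, 0]
r1 m[A→φ4] = [0, 0]
r1 m[A→φ6] = [0, 0]
r1 m[S→φ3] = [0, 0]
r1 m[K→φ1] = [0, 0]
r1 m[D→φ3] = [0, 0]
r1 m[D→φ7] = [0, 0]
r2 m[φ0→P] = [1, 0]
r2 m[φ0→C] = [0, 1]
r2 m[φ0→R] = [1, 0]
r2 m[φ1→R] = [3, 3]
r2 m[φ1→A] = [5, 3]
r2 m[φ1→K] = [3, 3]
r2 m[φ2→R] = [0, 3]
r2 m[φ2→H] = [0, 3]
r2 m[φ3→H] = [1, 2]
r2 m[φ3→S] = [2, 1]
r2 m[φ3→D] = [2, 1]
r2 m[φ4→A] = [3, 3]
r2 m[φ5→R] = [5, 9]
r2 m[φ6→A] = [6, 3]
r2 m[φ7→D] = [9, 2]
r2 m[P→φ0] = [0, 0]
r2 m[C→φ0] = [0, 0]
r2 m[R→φ0] = [8, 15]
r2 m[R→φ1] = [6, 12]
r2 m[R→φ2] = [9, 12]
r2 m[R→φ5] = [4, 6]
r2 m[H→φ2] = [1, 2]
r2 m[H→φ3] = [0, 3]
r2 m[A→φ1] = [9, 6]
r2 m[A→φ4] = [11, 6]
r2 m[A→φ6] = [8, 6]
r2 m[S→φ3] = [0, 0]
r2 m[K→φ1] = [0, 0]
r2 m[D→φ3] = [9, 2]
r2 m[D→φ7] = [2, 1]
r3 m[φ0→P] = [9, 12]
r3 m[φ0→C] = [14, 9]
r3 m[φ0→R] = [1, 0]
r3 m[φ1→R] = [9, 9]
r3 m[φ1→A] = [11, 9]
r3 m[φ1→K] = [15, 17]
r3 m[φ2→R] = [1, 5]
r3 m[φ2→H] = [9, 13]
r3 m[φ3→H] = [3, 6]
r3 m[φ3→S] = [9, 3]
r3 m[φ3→D] = [4, 1]
r3 m[φ4→A] = [3, 3]
r3 m[φ5→R] = [5, 9]
r3 m[φ6→A] = [6, 3]
r3 m[φ7→D] = [9, 2]
r3 m[P→φ0] = [0, 0]
r3 m[C→φ0] = [0, 0]
r3 m[R→φ0] = [8, 15]
r3 m[R→φ1] = [6, 12]
r3 m[R→φ2] = [9, 12]
r3 m[R→φ5] = [4, 6]
r3 m[H→φ2] = [1, 2]
r3 m[H→φ3] = [0, 3]
r3 m[A→φ1] = [9, 6]
r3 m[A→φ4] = [11, 6]
r3 m[A→φ6] = [8, 6]
r3 m[S→φ3] = [0, 0]
r3 m[K→φ1] = [0, 0]
r3 m[D→φ3] = [9, 2]
r3 m[D→φ7] = [2, 1]
r4 m[φ0→P] = [9, 12]
r4 m[φ0→C] = [14, 9]
r4 m[φ0→R] = [1, 0]
r4 m[φ1→R] = [9, 9]
r4 m[φ1→A] = [11, 9]
r4 m[φ1→K] = [15, 17]
r4 m[φ2→R] = [1, 5]
r4 m[φ2→H] = [9, 13]
r4 m[φ3→H] = [3, 6]
r4 m[φ3→S] = [9, 3]
r4 m[φ3→D] = [4, 1]
r4 m[φ4→A] = [3, 3]
r4 m[φ5→R] = [5, 9]
r4 m[φ6→A] = [6, 3]
r4 m[φ7→D] = [9, 2]
r4 m[P→φ0] = [0, 0]
r4 m[C→φ0] = [0, 0]
r4 m[R→φ0] = [15, 23]
r4 m[R→φ1] = [7, 14]
r4 m[R→φ2] = [15, 18]
r4 m[R→φ5] = [11, 14]
r4 m[H→φ2] = [3, 6]
r4 m[H→φ3] = [9, 13]
r4 m[A→φ1] = [9, 6]
r4 m[A→φ4] = [17, 12]
r4 m[A→φ6] = [14, 12]
r4 m[S→φ3] = [0, 0]
r4 m[K→φ1] = [0, 0]
r4 m[D→φ3] = [9, 2]
r4 m[D→φ7] = [4, 1]
r5 m[φ0→P] = [16, 19]
r5 m[φ0→C] = [21, 16]
r5 m[φ0→R] = [1, 0]
r5 m[φ1→R] = [9, 9]
r5 m[φ1→A] = [12, 10]
r5 m[φ1→K] = [16, 18]
r5 m[φ2→R] = [3, 9]
r5 m[φ2→H] = [15, 19]
r5 m[φ3→H] = [3, 6]
r5 m[φ3→S] = [19, 12]
r5 m[φ3→D] = [13, 10]
r5 m[φ4→A] = [3, 3]
r5 m[φ5→R] = [5, 9]
r5 m[φ6→A] = [6, 3]
r5 m[φ7→D] = [9, 2]
r5 m[P→φ0] = [0, 0]
r5 m[C→φ0] = [0, 0]
r5 m[R→φ0] = [15, 23]
r5 m[R→φ1] = [7, 14]
r5 m[R→φ2] = [15, 18]
r5 m[R→φ5] = [11, 14]
r5 m[H→φ2] = [3, 6]
r5 m[H→φ3] = [9, 13]
r5 m[A→φ1] = [9, 6]
r5 m[A→φ4] = [17, 12]
r5 m[A→φ6] = [14, 12]
r5 m[S→φ3] = [0, 0]
r5 m[K→φ1] = [0, 0]
r5 m[D→φ3] = [9, 2]
r5 m[D→φ7] = [4, 1]
r6 m[φ0→P] = [16, 19]
r6 m[φ0→C] = [21, 16]
r6 m[φ0→R] = [1, 0]
r6 m[φ1→R] = [9, 9]
r6 m[φ1→A] = [12, 10]
r6 m[φ1→K] = [16, 18]
r6 m[φ2→R] = [3, 9]
r6 m[φ2→H] = [15, 19]
r6 m[φ3→H] = [3, 6]
r6 m[φ3→S] = [19, 12]
r6 m[φ3→D] = [13, 10]
r6 m[φ4→A] = [3, 3]
r6 m[φ5→R] = [5, 9]
r6 m[φ6→A] = [6, 3]
r6 m[φ7→D] = [9, 2]
r6 m[P→φ0] = [0, 0]
r6 m[C→φ0] = [0, 0]
r6 m[R→φ0] = [17, 27]
r6 m[R→φ1] = [9, 18]
r6 m[R→φ2] = [15, 18]
r6 m[R→φ5] = [13, 18]
r6 m[H→φ2] = [3, 6]
r6 m[H→φ3] = [15, 19]
r6 m[A→φ1] = [9, 6]
r6 m[A→φ4] = [18, 13]
r6 m[A→φ6] = [15, 13]
r6 m[S→φ3] = [0, 0]
r6 m[K→φ1] = [0, 0]
r6 m[D→φ3] = [9, 2]
r6 m[D→φ7] = [13, 10]
r7 m[φ0→P] = [18, 21]
r7 m[φ0→C] = [23, 18]
r7 m[φ0→R] = [1, 0]
r7 m[φ1→R] = [9, 9]
r7 m[φ1→A] = [14, 12]
r7 m[φ1→K] = [18, 20]
r7 m[φ2→R] = [3, 9]
r7 m[φ2→H] = [15, 19]
r7 m[φ3→H] = [3, 6]
r7 m[φ3→S] = [25, 18]
r7 m[φ3→D] = [19, 16]
r7 m[φ4→A] = [3, 3]
r7 m[φ5→R] = [5, 9]
r7 m[φ6→A] = [6, 3]
r7 m[φ7→D] = [9, 2]
r7 m[P→φ0] = [0, 0]
r7 m[C→φ0] = [0, 0]
r7 m[R→φ0] = [17, 27]
r7 m[R→φ1] = [9, 18]
r7 m[R→φ2] = [15, 18]
r7 m[R→φ5] = [13, 18]
r7 m[H→φ2] = [3, 6]
r7 m[H→φ3] = [15, 19]
r7 m[A→φ1] = [9, 6]
r7 m[A→φ4] = [18, 13]
r7 m[A→φ6] = [15, 13]
r7 m[S→φ3] = [0, 0]
r7 m[K→φ1] = [0, 0]
r7 m[D→φ3] = [9, 2]
r7 m[D→φ7] = [13, 10]
r8 m[φ0→P] = [18, 21]
r8 m[φ0→C] = [23, 18]
r8 m[φ0→R] = [1, 0]
r8 m[φ1→R] = [9, 9]
r8 m[φ1→A] = [14, 12]
r8 m[φ1→K] = [18, 20]
r8 m[φ2→R] = [3, 9]
r8 m[φ2→H] = [15, 19]
r8 m[φ3→H] = [3, 6]
r8 m[φ3→S] = [25, 18]
r8 m[φ3→D] = [19, 16]
r8 m[φ4→A] = [3, 3]
r8 m[φ5→R] = [5, 9]
r8 m[φ6→A] = [6, 3]
r8 m[φ7→D] = [9, 2]
r8 m[P→φ0] = [0, 0]
r8 m[C→φ0] = [0, 0]
r8 m[R→φ0] = [17, 27]
r8 m[R→φ1] = [9, 18]
r8 m[R→φ2] = [15, 18]
r8 m[R→φ5] = [13, 18]
r8 m[H→φ2] = [3, 6]
r8 m[H→φ3] = [15, 19]
r8 m[A→φ1] = [9, 6]
r8 m[A→φ4] = [20, 15]
r8 m[A→φ6] = [17, 15]
r8 m[S→φ3] = [0, 0]
r8 m[K→φ1] = [0, 0]
r8 m[D→φ3] = [9, 2]
r8 m[D→φ7] = [19, 16]
r9 m[φ0→P] = [18, 21]
r9 m[φ0→C] = [23, 18]
r9 m[φ0→R] = [1, 0]
r9 m[φ1→R] = [9, 9]
r9 m[φ1→A] = [14, 12]
r9 m[φ1→K] = [18, 20]
r9 m[φ2→R] = [3, 9]
r9 m[φ2→H] = [15, 19]
r9 m[φ3→H] = [3, 6]
r9 m[φ3→S] = [25, 18]
r9 m[φ3→D] = [19, 16]
r9 m[φ4→A] = [3, 3]
r9 m[φ5→R] = [5, 9]
r9 m[φ6→A] = [6, 3]
r9 m[φ7→D] = [9, 2]
r9 m[P→φ0] = [0, 0]
r9 m[C→φ0] = [0, 0]
r9 m[R→φ0] = [17, 27]
r9 m[R→φ1] = [9, 18]
r9 m[R→φ2] = [15, 18]
r9 m[R→φ5] = [13, 18]
r9 m[H→φ2] = [3, 6]
r9 m[H→φ3] = [15, 19]
r9 m[A→φ1] = [9, 6]
r9 m[A→φ4] = [20, 15]
r9 m[A→φ6] = [17, 15]
r9 m[S→φ3] = [0, 0]
r9 m[K→φ1] = [0, 0]
r9 m[D→φ3] = [9, 2]
r9 m[D→φ7] = [19, 16]
fixed point reached at round 9
b[D] = ⊗ incoming = [28, 18]

b[D] = [28, 18]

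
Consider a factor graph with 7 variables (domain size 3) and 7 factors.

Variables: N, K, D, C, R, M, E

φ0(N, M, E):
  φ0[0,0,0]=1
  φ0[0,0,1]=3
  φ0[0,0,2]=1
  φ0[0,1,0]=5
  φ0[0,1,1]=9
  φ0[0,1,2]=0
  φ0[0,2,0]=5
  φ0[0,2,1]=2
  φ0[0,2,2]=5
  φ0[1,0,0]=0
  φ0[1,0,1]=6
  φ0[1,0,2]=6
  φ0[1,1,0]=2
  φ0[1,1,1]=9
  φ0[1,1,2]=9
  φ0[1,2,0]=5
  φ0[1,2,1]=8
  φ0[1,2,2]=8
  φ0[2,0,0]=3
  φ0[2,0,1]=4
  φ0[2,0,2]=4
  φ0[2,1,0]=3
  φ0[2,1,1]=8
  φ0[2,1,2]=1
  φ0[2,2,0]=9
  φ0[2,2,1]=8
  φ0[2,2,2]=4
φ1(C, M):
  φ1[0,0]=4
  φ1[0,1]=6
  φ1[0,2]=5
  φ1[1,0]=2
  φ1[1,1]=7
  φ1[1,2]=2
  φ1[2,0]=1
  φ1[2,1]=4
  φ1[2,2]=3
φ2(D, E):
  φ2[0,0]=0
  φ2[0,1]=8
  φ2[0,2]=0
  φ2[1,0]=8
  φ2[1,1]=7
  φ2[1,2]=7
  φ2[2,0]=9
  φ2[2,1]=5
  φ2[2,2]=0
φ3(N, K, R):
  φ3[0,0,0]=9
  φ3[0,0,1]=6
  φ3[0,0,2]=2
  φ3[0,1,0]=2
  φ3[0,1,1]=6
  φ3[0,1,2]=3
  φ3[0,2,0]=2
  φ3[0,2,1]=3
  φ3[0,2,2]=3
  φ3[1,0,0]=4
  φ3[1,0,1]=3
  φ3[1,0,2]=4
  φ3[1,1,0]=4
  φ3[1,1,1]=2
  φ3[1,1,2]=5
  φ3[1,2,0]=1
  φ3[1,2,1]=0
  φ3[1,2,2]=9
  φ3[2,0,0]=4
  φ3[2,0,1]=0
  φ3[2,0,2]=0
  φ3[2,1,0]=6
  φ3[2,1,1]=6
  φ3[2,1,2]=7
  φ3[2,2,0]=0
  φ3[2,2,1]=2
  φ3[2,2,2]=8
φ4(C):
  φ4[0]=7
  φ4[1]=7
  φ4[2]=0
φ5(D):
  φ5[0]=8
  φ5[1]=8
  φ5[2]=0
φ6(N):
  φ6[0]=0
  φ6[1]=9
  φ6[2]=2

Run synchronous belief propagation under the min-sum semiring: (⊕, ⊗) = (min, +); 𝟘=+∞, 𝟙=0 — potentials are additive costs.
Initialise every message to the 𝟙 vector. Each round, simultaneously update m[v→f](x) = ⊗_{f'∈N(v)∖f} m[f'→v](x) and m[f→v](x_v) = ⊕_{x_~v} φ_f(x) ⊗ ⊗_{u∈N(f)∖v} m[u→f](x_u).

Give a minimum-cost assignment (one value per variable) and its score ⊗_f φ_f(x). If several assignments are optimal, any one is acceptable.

init: all messages = 𝟙 over 3 values
r1 m[φ0→N] = [0, 0, 1]
r1 m[φ0→M] = [0, 0, 2]
r1 m[φ0→E] = [0, 2, 0]
r1 m[φ1→C] = [4, 2, 1]
r1 m[φ1→M] = [1, 4, 2]
r1 m[φ2→D] = [0, 7, 0]
r1 m[φ2→E] = [0, 5, 0]
r1 m[φ3→N] = [2, 0, 0]
r1 m[φ3→K] = [0, 2, 0]
r1 m[φ3→R] = [0, 0, 0]
r1 m[φ4→C] = [7, 7, 0]
r1 m[φ5→D] = [8, 8, 0]
r1 m[φ6→N] = [0, 9, 2]
r1 m[N→φ0] = [0, 0, 0]
r1 m[N→φ3] = [0, 0, 0]
r1 m[N→φ6] = [0, 0, 0]
r1 m[K→φ3] = [0, 0, 0]
r1 m[D→φ2] = [0, 0, 0]
r1 m[D→φ5] = [0, 0, 0]
r1 m[C→φ1] = [0, 0, 0]
r1 m[C→φ4] = [0, 0, 0]
r1 m[R→φ3] = [0, 0, 0]
r1 m[M→φ0] = [0, 0, 0]
r1 m[M→φ1] = [0, 0, 0]
r1 m[E→φ0] = [0, 0, 0]
r1 m[E→φ2] = [0, 0, 0]
r2 m[φ0→N] = [0, 0, 1]
r2 m[φ0→M] = [0, 0, 2]
r2 m[φ0→E] = [0, 2, 0]
r2 m[φ1→C] = [4, 2, 1]
r2 m[φ1→M] = [1, 4, 2]
r2 m[φ2→D] = [0, 7, 0]
r2 m[φ2→E] = [0, 5, 0]
r2 m[φ3→N] = [2, 0, 0]
r2 m[φ3→K] = [0, 2, 0]
r2 m[φ3→R] = [0, 0, 0]
r2 m[φ4→C] = [7, 7, 0]
r2 m[φ5→D] = [8, 8, 0]
r2 m[φ6→N] = [0, 9, 2]
r2 m[N→φ0] = [2, 9, 2]
r2 m[N→φ3] = [0, 9, 3]
r2 m[N→φ6] = [2, 0, 1]
r2 m[K→φ3] = [0, 0, 0]
r2 m[D→φ2] = [8, 8, 0]
r2 m[D→φ5] = [0, 7, 0]
r2 m[C→φ1] = [7, 7, 0]
r2 m[C→φ4] = [4, 2, 1]
r2 m[R→φ3] = [0, 0, 0]
r2 m[M→φ0] = [1, 4, 2]
r2 m[M→φ1] = [0, 0, 2]
r2 m[E→φ0] = [0, 5, 0]
r2 m[E→φ2] = [0, 2, 0]
r3 m[φ0→N] = [2, 1, 4]
r3 m[φ0→M] = [3, 2, 6]
r3 m[φ0→E] = [4, 6, 4]
r3 m[φ1→C] = [4, 2, 1]
r3 m[φ1→M] = [1, 4, 3]
r3 m[φ2→D] = [0, 7, 0]
r3 m[φ2→E] = [8, 5, 0]
r3 m[φ3→N] = [2, 0, 0]
r3 m[φ3→K] = [2, 2, 2]
r3 m[φ3→R] = [2, 3, 2]
r3 m[φ4→C] = [7, 7, 0]
r3 m[φ5→D] = [8, 8, 0]
r3 m[φ6→N] = [0, 9, 2]
r3 m[N→φ0] = [2, 9, 2]
r3 m[N→φ3] = [0, 9, 3]
r3 m[N→φ6] = [2, 0, 1]
r3 m[K→φ3] = [0, 0, 0]
r3 m[D→φ2] = [8, 8, 0]
r3 m[D→φ5] = [0, 7, 0]
r3 m[C→φ1] = [7, 7, 0]
r3 m[C→φ4] = [4, 2, 1]
r3 m[R→φ3] = [0, 0, 0]
r3 m[M→φ0] = [1, 4, 2]
r3 m[M→φ1] = [0, 0, 2]
r3 m[E→φ0] = [0, 5, 0]
r3 m[E→φ2] = [0, 2, 0]
r4 m[φ0→N] = [2, 1, 4]
r4 m[φ0→M] = [3, 2, 6]
r4 m[φ0→E] = [4, 6, 4]
r4 m[φ1→C] = [4, 2, 1]
r4 m[φ1→M] = [1, 4, 3]
r4 m[φ2→D] = [0, 7, 0]
r4 m[φ2→E] = [8, 5, 0]
r4 m[φ3→N] = [2, 0, 0]
r4 m[φ3→K] = [2, 2, 2]
r4 m[φ3→R] = [2, 3, 2]
r4 m[φ4→C] = [7, 7, 0]
r4 m[φ5→D] = [8, 8, 0]
r4 m[φ6→N] = [0, 9, 2]
r4 m[N→φ0] = [2, 9, 2]
r4 m[N→φ3] = [2, 10, 6]
r4 m[N→φ6] = [4, 1, 4]
r4 m[K→φ3] = [0, 0, 0]
r4 m[D→φ2] = [8, 8, 0]
r4 m[D→φ5] = [0, 7, 0]
r4 m[C→φ1] = [7, 7, 0]
r4 m[C→φ4] = [4, 2, 1]
r4 m[R→φ3] = [0, 0, 0]
r4 m[M→φ0] = [1, 4, 3]
r4 m[M→φ1] = [3, 2, 6]
r4 m[E→φ0] = [8, 5, 0]
r4 m[E→φ2] = [4, 6, 4]
r5 m[φ0→N] = [2, 7, 5]
r5 m[φ0→M] = [3, 2, 6]
r5 m[φ0→E] = [4, 6, 4]
r5 m[φ1→C] = [7, 5, 4]
r5 m[φ1→M] = [1, 4, 3]
r5 m[φ2→D] = [4, 11, 4]
r5 m[φ2→E] = [8, 5, 0]
r5 m[φ3→N] = [2, 0, 0]
r5 m[φ3→K] = [4, 4, 4]
r5 m[φ3→R] = [4, 5, 4]
r5 m[φ4→C] = [7, 7, 0]
r5 m[φ5→D] = [8, 8, 0]
r5 m[φ6→N] = [0, 9, 2]
r5 m[N→φ0] = [2, 9, 2]
r5 m[N→φ3] = [2, 10, 6]
r5 m[N→φ6] = [4, 1, 4]
r5 m[K→φ3] = [0, 0, 0]
r5 m[D→φ2] = [8, 8, 0]
r5 m[D→φ5] = [0, 7, 0]
r5 m[C→φ1] = [7, 7, 0]
r5 m[C→φ4] = [4, 2, 1]
r5 m[R→φ3] = [0, 0, 0]
r5 m[M→φ0] = [1, 4, 3]
r5 m[M→φ1] = [3, 2, 6]
r5 m[E→φ0] = [8, 5, 0]
r5 m[E→φ2] = [4, 6, 4]
r6 m[φ0→N] = [2, 7, 5]
r6 m[φ0→M] = [3, 2, 6]
r6 m[φ0→E] = [4, 6, 4]
r6 m[φ1→C] = [7, 5, 4]
r6 m[φ1→M] = [1, 4, 3]
r6 m[φ2→D] = [4, 11, 4]
r6 m[φ2→E] = [8, 5, 0]
r6 m[φ3→N] = [2, 0, 0]
r6 m[φ3→K] = [4, 4, 4]
r6 m[φ3→R] = [4, 5, 4]
r6 m[φ4→C] = [7, 7, 0]
r6 m[φ5→D] = [8, 8, 0]
r6 m[φ6→N] = [0, 9, 2]
r6 m[N→φ0] = [2, 9, 2]
r6 m[N→φ3] = [2, 16, 7]
r6 m[N→φ6] = [4, 7, 5]
r6 m[K→φ3] = [0, 0, 0]
r6 m[D→φ2] = [8, 8, 0]
r6 m[D→φ5] = [4, 11, 4]
r6 m[C→φ1] = [7, 7, 0]
r6 m[C→φ4] = [7, 5, 4]
r6 m[R→φ3] = [0, 0, 0]
r6 m[M→φ0] = [1, 4, 3]
r6 m[M→φ1] = [3, 2, 6]
r6 m[E→φ0] = [8, 5, 0]
r6 m[E→φ2] = [4, 6, 4]
r7 m[φ0→N] = [2, 7, 5]
r7 m[φ0→M] = [3, 2, 6]
r7 m[φ0→E] = [4, 6, 4]
r7 m[φ1→C] = [7, 5, 4]
r7 m[φ1→M] = [1, 4, 3]
r7 m[φ2→D] = [4, 11, 4]
r7 m[φ2→E] = [8, 5, 0]
r7 m[φ3→N] = [2, 0, 0]
r7 m[φ3→K] = [4, 4, 4]
r7 m[φ3→R] = [4, 5, 4]
r7 m[φ4→C] = [7, 7, 0]
r7 m[φ5→D] = [8, 8, 0]
r7 m[φ6→N] = [0, 9, 2]
r7 m[N→φ0] = [2, 9, 2]
r7 m[N→φ3] = [2, 16, 7]
r7 m[N→φ6] = [4, 7, 5]
r7 m[K→φ3] = [0, 0, 0]
r7 m[D→φ2] = [8, 8, 0]
r7 m[D→φ5] = [4, 11, 4]
r7 m[C→φ1] = [7, 7, 0]
r7 m[C→φ4] = [7, 5, 4]
r7 m[R→φ3] = [0, 0, 0]
r7 m[M→φ0] = [1, 4, 3]
r7 m[M→φ1] = [3, 2, 6]
r7 m[E→φ0] = [8, 5, 0]
r7 m[E→φ2] = [4, 6, 4]
fixed point reached at round 7
traceback from N: (N=0, K=0, D=2, C=2, R=2, M=0, E=2), score=4

assignment: (N=0, K=0, D=2, C=2, R=2, M=0, E=2); score = 4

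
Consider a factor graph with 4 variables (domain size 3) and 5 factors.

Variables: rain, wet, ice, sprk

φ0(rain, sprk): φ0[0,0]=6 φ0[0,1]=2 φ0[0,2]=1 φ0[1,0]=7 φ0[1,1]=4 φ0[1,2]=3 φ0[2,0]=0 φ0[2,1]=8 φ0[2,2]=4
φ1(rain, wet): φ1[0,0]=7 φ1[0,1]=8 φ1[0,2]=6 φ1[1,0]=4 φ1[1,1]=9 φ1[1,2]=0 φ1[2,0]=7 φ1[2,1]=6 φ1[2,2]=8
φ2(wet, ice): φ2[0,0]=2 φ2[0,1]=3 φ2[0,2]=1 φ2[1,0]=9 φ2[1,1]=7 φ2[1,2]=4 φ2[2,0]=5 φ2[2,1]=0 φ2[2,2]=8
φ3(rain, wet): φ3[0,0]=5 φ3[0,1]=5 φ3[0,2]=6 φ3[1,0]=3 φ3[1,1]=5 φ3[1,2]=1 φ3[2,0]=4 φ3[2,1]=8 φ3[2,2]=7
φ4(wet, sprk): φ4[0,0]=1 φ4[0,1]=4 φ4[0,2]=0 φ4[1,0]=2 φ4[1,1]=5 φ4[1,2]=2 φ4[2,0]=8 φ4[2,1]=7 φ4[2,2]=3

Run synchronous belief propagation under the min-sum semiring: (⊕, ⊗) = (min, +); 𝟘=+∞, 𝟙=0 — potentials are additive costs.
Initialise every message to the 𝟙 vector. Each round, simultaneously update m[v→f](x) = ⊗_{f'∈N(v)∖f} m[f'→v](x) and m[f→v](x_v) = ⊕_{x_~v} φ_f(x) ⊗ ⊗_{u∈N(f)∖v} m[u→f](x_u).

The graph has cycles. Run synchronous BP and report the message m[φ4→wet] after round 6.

message @ round 6 = [4, 6, 7]

init: all messages = 𝟙 over 3 values
r1 m[φ0→rain] = [1, 3, 0]
r1 m[φ0→sprk] = [0, 2, 1]
r1 m[φ1→rain] = [6, 0, 6]
r1 m[φ1→wet] = [4, 6, 0]
r1 m[φ2→wet] = [1, 4, 0]
r1 m[φ2→ice] = [2, 0, 1]
r1 m[φ3→rain] = [5, 1, 4]
r1 m[φ3→wet] = [3, 5, 1]
r1 m[φ4→wet] = [0, 2, 3]
r1 m[φ4→sprk] = [1, 4, 0]
r1 m[rain→φ0] = [0, 0, 0]
r1 m[rain→φ1] = [0, 0, 0]
r1 m[rain→φ3] = [0, 0, 0]
r1 m[wet→φ1] = [0, 0, 0]
r1 m[wet→φ2] = [0, 0, 0]
r1 m[wet→φ3] = [0, 0, 0]
r1 m[wet→φ4] = [0, 0, 0]
r1 m[ice→φ2] = [0, 0, 0]
r1 m[sprk→φ0] = [0, 0, 0]
r1 m[sprk→φ4] = [0, 0, 0]
r2 m[φ0→rain] = [1, 3, 0]
r2 m[φ0→sprk] = [0, 2, 1]
r2 m[φ1→rain] = [6, 0, 6]
r2 m[φ1→wet] = [4, 6, 0]
r2 m[φ2→wet] = [1, 4, 0]
r2 m[φ2→ice] = [2, 0, 1]
r2 m[φ3→rain] = [5, 1, 4]
r2 m[φ3→wet] = [3, 5, 1]
r2 m[φ4→wet] = [0, 2, 3]
r2 m[φ4→sprk] = [1, 4, 0]
r2 m[rain→φ0] = [11, 1, 10]
r2 m[rain→φ1] = [6, 4, 4]
r2 m[rain→φ3] = [7, 3, 6]
r2 m[wet→φ1] = [4, 11, 4]
r2 m[wet→φ2] = [7, 13, 4]
r2 m[wet→φ3] = [5, 12, 3]
r2 m[wet→φ4] = [8, 15, 1]
r2 m[ice→φ2] = [0, 0, 0]
r2 m[sprk→φ0] = [1, 4, 0]
r2 m[sprk→φ4] = [0, 2, 1]
r3 m[φ0→rain] = [1, 3, 1]
r3 m[φ0→sprk] = [8, 5, 4]
r3 m[φ1→rain] = [10, 4, 11]
r3 m[φ1→wet] = [8, 10, 4]
r3 m[φ2→wet] = [1, 4, 0]
r3 m[φ2→ice] = [9, 4, 8]
r3 m[φ3→rain] = [9, 4, 9]
r3 m[φ3→wet] = [6, 8, 4]
r3 m[φ4→wet] = [1, 2, 4]
r3 m[φ4→sprk] = [9, 8, 4]
r3 m[rain→φ0] = [11, 1, 10]
r3 m[rain→φ1] = [6, 4, 4]
r3 m[rain→φ3] = [7, 3, 6]
r3 m[wet→φ1] = [4, 11, 4]
r3 m[wet→φ2] = [7, 13, 4]
r3 m[wet→φ3] = [5, 12, 3]
r3 m[wet→φ4] = [8, 15, 1]
r3 m[ice→φ2] = [0, 0, 0]
r3 m[sprk→φ0] = [1, 4, 0]
r3 m[sprk→φ4] = [0, 2, 1]
r4 m[φ0→rain] = [1, 3, 1]
r4 m[φ0→sprk] = [8, 5, 4]
r4 m[φ1→rain] = [10, 4, 11]
r4 m[φ1→wet] = [8, 10, 4]
r4 m[φ2→wet] = [1, 4, 0]
r4 m[φ2→ice] = [9, 4, 8]
r4 m[φ3→rain] = [9, 4, 9]
r4 m[φ3→wet] = [6, 8, 4]
r4 m[φ4→wet] = [1, 2, 4]
r4 m[φ4→sprk] = [9, 8, 4]
r4 m[rain→φ0] = [19, 8, 20]
r4 m[rain→φ1] = [10, 7, 10]
r4 m[rain→φ3] = [11, 7, 12]
r4 m[wet→φ1] = [8, 14, 8]
r4 m[wet→φ2] = [15, 20, 12]
r4 m[wet→φ3] = [10, 16, 8]
r4 m[wet→φ4] = [15, 22, 8]
r4 m[ice→φ2] = [0, 0, 0]
r4 m[sprk→φ0] = [9, 8, 4]
r4 m[sprk→φ4] = [8, 5, 4]
r5 m[φ0→rain] = [5, 7, 8]
r5 m[φ0→sprk] = [15, 12, 11]
r5 m[φ1→rain] = [14, 8, 15]
r5 m[φ1→wet] = [11, 16, 7]
r5 m[φ2→wet] = [1, 4, 0]
r5 m[φ2→ice] = [17, 12, 16]
r5 m[φ3→rain] = [14, 9, 14]
r5 m[φ3→wet] = [10, 12, 8]
r5 m[φ4→wet] = [4, 6, 7]
r5 m[φ4→sprk] = [16, 15, 11]
r5 m[rain→φ0] = [19, 8, 20]
r5 m[rain→φ1] = [10, 7, 10]
r5 m[rain→φ3] = [11, 7, 12]
r5 m[wet→φ1] = [8, 14, 8]
r5 m[wet→φ2] = [15, 20, 12]
r5 m[wet→φ3] = [10, 16, 8]
r5 m[wet→φ4] = [15, 22, 8]
r5 m[ice→φ2] = [0, 0, 0]
r5 m[sprk→φ0] = [9, 8, 4]
r5 m[sprk→φ4] = [8, 5, 4]
r6 m[φ0→rain] = [5, 7, 8]
r6 m[φ0→sprk] = [15, 12, 11]
r6 m[φ1→rain] = [14, 8, 15]
r6 m[φ1→wet] = [11, 16, 7]
r6 m[φ2→wet] = [1, 4, 0]
r6 m[φ2→ice] = [17, 12, 16]
r6 m[φ3→rain] = [14, 9, 14]
r6 m[φ3→wet] = [10, 12, 8]
r6 m[φ4→wet] = [4, 6, 7]
r6 m[φ4→sprk] = [16, 15, 11]
r6 m[rain→φ0] = [28, 17, 29]
r6 m[rain→φ1] = [19, 16, 22]
r6 m[rain→φ3] = [19, 15, 23]
r6 m[wet→φ1] = [15, 22, 15]
r6 m[wet→φ2] = [25, 34, 22]
r6 m[wet→φ3] = [16, 26, 14]
r6 m[wet→φ4] = [22, 32, 15]
r6 m[ice→φ2] = [0, 0, 0]
r6 m[sprk→φ0] = [16, 15, 11]
r6 m[sprk→φ4] = [15, 12, 11]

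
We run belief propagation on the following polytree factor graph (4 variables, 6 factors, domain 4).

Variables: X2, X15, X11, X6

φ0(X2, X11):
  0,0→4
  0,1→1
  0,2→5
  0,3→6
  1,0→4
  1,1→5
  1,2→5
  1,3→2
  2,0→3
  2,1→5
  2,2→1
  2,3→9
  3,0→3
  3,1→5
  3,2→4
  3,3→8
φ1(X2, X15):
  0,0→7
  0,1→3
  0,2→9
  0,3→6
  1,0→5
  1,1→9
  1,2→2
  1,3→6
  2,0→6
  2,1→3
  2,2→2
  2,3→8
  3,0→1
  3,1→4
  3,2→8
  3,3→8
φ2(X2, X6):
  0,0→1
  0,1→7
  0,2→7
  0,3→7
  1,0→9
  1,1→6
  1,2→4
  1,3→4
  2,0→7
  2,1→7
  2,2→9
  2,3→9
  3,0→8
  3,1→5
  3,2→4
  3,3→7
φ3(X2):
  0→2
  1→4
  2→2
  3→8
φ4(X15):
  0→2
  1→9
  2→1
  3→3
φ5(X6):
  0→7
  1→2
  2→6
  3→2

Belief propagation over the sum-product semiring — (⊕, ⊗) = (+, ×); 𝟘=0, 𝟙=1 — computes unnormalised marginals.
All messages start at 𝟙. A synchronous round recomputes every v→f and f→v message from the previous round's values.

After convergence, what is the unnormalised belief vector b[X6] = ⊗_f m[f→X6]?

b[X6] = [1204644, 260472, 657048, 286216]

init: all messages = 𝟙 over 4 values
r1 m[φ0→X2] = [16, 16, 18, 20]
r1 m[φ0→X11] = [14, 16, 15, 25]
r1 m[φ1→X2] = [25, 22, 19, 21]
r1 m[φ1→X15] = [19, 19, 21, 28]
r1 m[φ2→X2] = [22, 23, 32, 24]
r1 m[φ2→X6] = [25, 25, 24, 27]
r1 m[φ3→X2] = [2, 4, 2, 8]
r1 m[φ4→X15] = [2, 9, 1, 3]
r1 m[φ5→X6] = [7, 2, 6, 2]
r1 m[X2→φ0] = [1, 1, 1, 1]
r1 m[X2→φ1] = [1, 1, 1, 1]
r1 m[X2→φ2] = [1, 1, 1, 1]
r1 m[X2→φ3] = [1, 1, 1, 1]
r1 m[X15→φ1] = [1, 1, 1, 1]
r1 m[X15→φ4] = [1, 1, 1, 1]
r1 m[X11→φ0] = [1, 1, 1, 1]
r1 m[X6→φ2] = [1, 1, 1, 1]
r1 m[X6→φ5] = [1, 1, 1, 1]
r2 m[φ0→X2] = [16, 16, 18, 20]
r2 m[φ0→X11] = [14, 16, 15, 25]
r2 m[φ1→X2] = [25, 22, 19, 21]
r2 m[φ1→X15] = [19, 19, 21, 28]
r2 m[φ2→X2] = [22, 23, 32, 24]
r2 m[φ2→X6] = [25, 25, 24, 27]
r2 m[φ3→X2] = [2, 4, 2, 8]
r2 m[φ4→X15] = [2, 9, 1, 3]
r2 m[φ5→X6] = [7, 2, 6, 2]
r2 m[X2→φ0] = [1100, 2024, 1216, 4032]
r2 m[X2→φ1] = [704, 1472, 1152, 3840]
r2 m[X2→φ2] = [800, 1408, 684, 3360]
r2 m[X2→φ3] = [8800, 8096, 10944, 10080]
r2 m[X15→φ1] = [2, 9, 1, 3]
r2 m[X15→φ4] = [19, 19, 21, 28]
r2 m[X11→φ0] = [1, 1, 1, 1]
r2 m[X6→φ2] = [7, 2, 6, 2]
r2 m[X6→φ5] = [25, 25, 24, 27]
r3 m[φ0→X2] = [16, 16, 18, 20]
r3 m[φ0→X11] = [28240, 37460, 32964, 53848]
r3 m[φ1→X2] = [68, 111, 65, 70]
r3 m[φ1→X15] = [23040, 34176, 42304, 52992]
r3 m[φ2→X2] = [77, 107, 135, 104]
r3 m[φ2→X6] = [45140, 35636, 30828, 40908]
r3 m[φ3→X2] = [2, 4, 2, 8]
r3 m[φ4→X15] = [2, 9, 1, 3]
r3 m[φ5→X6] = [7, 2, 6, 2]
r3 m[X2→φ0] = [1100, 2024, 1216, 4032]
r3 m[X2→φ1] = [704, 1472, 1152, 3840]
r3 m[X2→φ2] = [800, 1408, 684, 3360]
r3 m[X2→φ3] = [8800, 8096, 10944, 10080]
r3 m[X15→φ1] = [2, 9, 1, 3]
r3 m[X15→φ4] = [19, 19, 21, 28]
r3 m[X11→φ0] = [1, 1, 1, 1]
r3 m[X6→φ2] = [7, 2, 6, 2]
r3 m[X6→φ5] = [25, 25, 24, 27]
r4 m[φ0→X2] = [16, 16, 18, 20]
r4 m[φ0→X11] = [28240, 37460, 32964, 53848]
r4 m[φ1→X2] = [68, 111, 65, 70]
r4 m[φ1→X15] = [23040, 34176, 42304, 52992]
r4 m[φ2→X2] = [77, 107, 135, 104]
r4 m[φ2→X6] = [45140, 35636, 30828, 40908]
r4 m[φ3→X2] = [2, 4, 2, 8]
r4 m[φ4→X15] = [2, 9, 1, 3]
r4 m[φ5→X6] = [7, 2, 6, 2]
r4 m[X2→φ0] = [10472, 47508, 17550, 58240]
r4 m[X2→φ1] = [2464, 6848, 4860, 16640]
r4 m[X2→φ2] = [2176, 7104, 2340, 11200]
r4 m[X2→φ3] = [83776, 190032, 157950, 145600]
r4 m[X15→φ1] = [2, 9, 1, 3]
r4 m[X15→φ4] = [23040, 34176, 42304, 52992]
r4 m[X11→φ0] = [1, 1, 1, 1]
r4 m[X6→φ2] = [7, 2, 6, 2]
r4 m[X6→φ5] = [45140, 35636, 30828, 40908]
r5 m[φ0→X2] = [16, 16, 18, 20]
r5 m[φ0→X11] = [459290, 626962, 540410, 781718]
r5 m[φ1→X2] = [68, 111, 65, 70]
r5 m[φ1→X15] = [97288, 150164, 178712, 227872]
r5 m[φ2→X2] = [77, 107, 135, 104]
r5 m[φ2→X6] = [172092, 130236, 109508, 143108]
r5 m[φ3→X2] = [2, 4, 2, 8]
r5 m[φ4→X15] = [2, 9, 1, 3]
r5 m[φ5→X6] = [7, 2, 6, 2]
r5 m[X2→φ0] = [10472, 47508, 17550, 58240]
r5 m[X2→φ1] = [2464, 6848, 4860, 16640]
r5 m[X2→φ2] = [2176, 7104, 2340, 11200]
r5 m[X2→φ3] = [83776, 190032, 157950, 145600]
r5 m[X15→φ1] = [2, 9, 1, 3]
r5 m[X15→φ4] = [23040, 34176, 42304, 52992]
r5 m[X11→φ0] = [1, 1, 1, 1]
r5 m[X6→φ2] = [7, 2, 6, 2]
r5 m[X6→φ5] = [45140, 35636, 30828, 40908]
r6 m[φ0→X2] = [16, 16, 18, 20]
r6 m[φ0→X11] = [459290, 626962, 540410, 781718]
r6 m[φ1→X2] = [68, 111, 65, 70]
r6 m[φ1→X15] = [97288, 150164, 178712, 227872]
r6 m[φ2→X2] = [77, 107, 135, 104]
r6 m[φ2→X6] = [172092, 130236, 109508, 143108]
r6 m[φ3→X2] = [2, 4, 2, 8]
r6 m[φ4→X15] = [2, 9, 1, 3]
r6 m[φ5→X6] = [7, 2, 6, 2]
r6 m[X2→φ0] = [10472, 47508, 17550, 58240]
r6 m[X2→φ1] = [2464, 6848, 4860, 16640]
r6 m[X2→φ2] = [2176, 7104, 2340, 11200]
r6 m[X2→φ3] = [83776, 190032, 157950, 145600]
r6 m[X15→φ1] = [2, 9, 1, 3]
r6 m[X15→φ4] = [97288, 150164, 178712, 227872]
r6 m[X11→φ0] = [1, 1, 1, 1]
r6 m[X6→φ2] = [7, 2, 6, 2]
r6 m[X6→φ5] = [172092, 130236, 109508, 143108]
r7 m[φ0→X2] = [16, 16, 18, 20]
r7 m[φ0→X11] = [459290, 626962, 540410, 781718]
r7 m[φ1→X2] = [68, 111, 65, 70]
r7 m[φ1→X15] = [97288, 150164, 178712, 227872]
r7 m[φ2→X2] = [77, 107, 135, 104]
r7 m[φ2→X6] = [172092, 130236, 109508, 143108]
r7 m[φ3→X2] = [2, 4, 2, 8]
r7 m[φ4→X15] = [2, 9, 1, 3]
r7 m[φ5→X6] = [7, 2, 6, 2]
r7 m[X2→φ0] = [10472, 47508, 17550, 58240]
r7 m[X2→φ1] = [2464, 6848, 4860, 16640]
r7 m[X2→φ2] = [2176, 7104, 2340, 11200]
r7 m[X2→φ3] = [83776, 190032, 157950, 145600]
r7 m[X15→φ1] = [2, 9, 1, 3]
r7 m[X15→φ4] = [97288, 150164, 178712, 227872]
r7 m[X11→φ0] = [1, 1, 1, 1]
r7 m[X6→φ2] = [7, 2, 6, 2]
r7 m[X6→φ5] = [172092, 130236, 109508, 143108]
fixed point reached at round 7
b[X6] = ⊗ incoming = [1204644, 260472, 657048, 286216]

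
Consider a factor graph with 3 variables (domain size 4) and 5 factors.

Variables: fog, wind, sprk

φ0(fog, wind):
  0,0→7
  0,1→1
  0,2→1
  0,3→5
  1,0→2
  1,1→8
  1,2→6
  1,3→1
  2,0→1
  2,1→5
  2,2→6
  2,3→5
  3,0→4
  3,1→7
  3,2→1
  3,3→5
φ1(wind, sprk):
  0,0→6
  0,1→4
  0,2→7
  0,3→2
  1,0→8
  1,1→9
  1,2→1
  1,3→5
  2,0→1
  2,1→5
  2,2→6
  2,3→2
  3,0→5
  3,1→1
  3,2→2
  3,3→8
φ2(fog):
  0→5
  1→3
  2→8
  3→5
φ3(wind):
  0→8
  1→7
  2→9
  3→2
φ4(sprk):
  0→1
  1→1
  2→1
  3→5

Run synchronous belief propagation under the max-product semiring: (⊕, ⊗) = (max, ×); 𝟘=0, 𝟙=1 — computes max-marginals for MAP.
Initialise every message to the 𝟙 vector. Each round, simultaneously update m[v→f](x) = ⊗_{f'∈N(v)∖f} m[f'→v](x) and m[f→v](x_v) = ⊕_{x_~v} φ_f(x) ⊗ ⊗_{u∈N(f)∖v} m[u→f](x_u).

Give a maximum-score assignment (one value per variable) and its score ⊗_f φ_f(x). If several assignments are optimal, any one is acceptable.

init: all messages = 𝟙 over 4 values
r1 m[φ0→fog] = [7, 8, 6, 7]
r1 m[φ0→wind] = [7, 8, 6, 5]
r1 m[φ1→wind] = [7, 9, 6, 8]
r1 m[φ1→sprk] = [8, 9, 7, 8]
r1 m[φ2→fog] = [5, 3, 8, 5]
r1 m[φ3→wind] = [8, 7, 9, 2]
r1 m[φ4→sprk] = [1, 1, 1, 5]
r1 m[fog→φ0] = [1, 1, 1, 1]
r1 m[fog→φ2] = [1, 1, 1, 1]
r1 m[wind→φ0] = [1, 1, 1, 1]
r1 m[wind→φ1] = [1, 1, 1, 1]
r1 m[wind→φ3] = [1, 1, 1, 1]
r1 m[sprk→φ1] = [1, 1, 1, 1]
r1 m[sprk→φ4] = [1, 1, 1, 1]
r2 m[φ0→fog] = [7, 8, 6, 7]
r2 m[φ0→wind] = [7, 8, 6, 5]
r2 m[φ1→wind] = [7, 9, 6, 8]
r2 m[φ1→sprk] = [8, 9, 7, 8]
r2 m[φ2→fog] = [5, 3, 8, 5]
r2 m[φ3→wind] = [8, 7, 9, 2]
r2 m[φ4→sprk] = [1, 1, 1, 5]
r2 m[fog→φ0] = [5, 3, 8, 5]
r2 m[fog→φ2] = [7, 8, 6, 7]
r2 m[wind→φ0] = [56, 63, 54, 16]
r2 m[wind→φ1] = [56, 56, 54, 10]
r2 m[wind→φ3] = [49, 72, 36, 40]
r2 m[sprk→φ1] = [1, 1, 1, 5]
r2 m[sprk→φ4] = [8, 9, 7, 8]
r3 m[φ0→fog] = [392, 504, 324, 441]
r3 m[φ0→wind] = [35, 40, 48, 40]
r3 m[φ1→wind] = [10, 25, 10, 40]
r3 m[φ1→sprk] = [448, 504, 392, 280]
r3 m[φ2→fog] = [5, 3, 8, 5]
r3 m[φ3→wind] = [8, 7, 9, 2]
r3 m[φ4→sprk] = [1, 1, 1, 5]
r3 m[fog→φ0] = [5, 3, 8, 5]
r3 m[fog→φ2] = [7, 8, 6, 7]
r3 m[wind→φ0] = [56, 63, 54, 16]
r3 m[wind→φ1] = [56, 56, 54, 10]
r3 m[wind→φ3] = [49, 72, 36, 40]
r3 m[sprk→φ1] = [1, 1, 1, 5]
r3 m[sprk→φ4] = [8, 9, 7, 8]
r4 m[φ0→fog] = [392, 504, 324, 441]
r4 m[φ0→wind] = [35, 40, 48, 40]
r4 m[φ1→wind] = [10, 25, 10, 40]
r4 m[φ1→sprk] = [448, 504, 392, 280]
r4 m[φ2→fog] = [5, 3, 8, 5]
r4 m[φ3→wind] = [8, 7, 9, 2]
r4 m[φ4→sprk] = [1, 1, 1, 5]
r4 m[fog→φ0] = [5, 3, 8, 5]
r4 m[fog→φ2] = [392, 504, 324, 441]
r4 m[wind→φ0] = [80, 175, 90, 80]
r4 m[wind→φ1] = [280, 280, 432, 80]
r4 m[wind→φ3] = [350, 1000, 480, 1600]
r4 m[sprk→φ1] = [1, 1, 1, 5]
r4 m[sprk→φ4] = [448, 504, 392, 280]
r5 m[φ0→fog] = [560, 1400, 875, 1225]
r5 m[φ0→wind] = [35, 40, 48, 40]
r5 m[φ1→wind] = [10, 25, 10, 40]
r5 m[φ1→sprk] = [2240, 2520, 2592, 1400]
r5 m[φ2→fog] = [5, 3, 8, 5]
r5 m[φ3→wind] = [8, 7, 9, 2]
r5 m[φ4→sprk] = [1, 1, 1, 5]
r5 m[fog→φ0] = [5, 3, 8, 5]
r5 m[fog→φ2] = [392, 504, 324, 441]
r5 m[wind→φ0] = [80, 175, 90, 80]
r5 m[wind→φ1] = [280, 280, 432, 80]
r5 m[wind→φ3] = [350, 1000, 480, 1600]
r5 m[sprk→φ1] = [1, 1, 1, 5]
r5 m[sprk→φ4] = [448, 504, 392, 280]
r6 m[φ0→fog] = [560, 1400, 875, 1225]
r6 m[φ0→wind] = [35, 40, 48, 40]
r6 m[φ1→wind] = [10, 25, 10, 40]
r6 m[φ1→sprk] = [2240, 2520, 2592, 1400]
r6 m[φ2→fog] = [5, 3, 8, 5]
r6 m[φ3→wind] = [8, 7, 9, 2]
r6 m[φ4→sprk] = [1, 1, 1, 5]
r6 m[fog→φ0] = [5, 3, 8, 5]
r6 m[fog→φ2] = [560, 1400, 875, 1225]
r6 m[wind→φ0] = [80, 175, 90, 80]
r6 m[wind→φ1] = [280, 280, 432, 80]
r6 m[wind→φ3] = [350, 1000, 480, 1600]
r6 m[sprk→φ1] = [1, 1, 1, 5]
r6 m[sprk→φ4] = [2240, 2520, 2592, 1400]
r7 m[φ0→fog] = [560, 1400, 875, 1225]
r7 m[φ0→wind] = [35, 40, 48, 40]
r7 m[φ1→wind] = [10, 25, 10, 40]
r7 m[φ1→sprk] = [2240, 2520, 2592, 1400]
r7 m[φ2→fog] = [5, 3, 8, 5]
r7 m[φ3→wind] = [8, 7, 9, 2]
r7 m[φ4→sprk] = [1, 1, 1, 5]
r7 m[fog→φ0] = [5, 3, 8, 5]
r7 m[fog→φ2] = [560, 1400, 875, 1225]
r7 m[wind→φ0] = [80, 175, 90, 80]
r7 m[wind→φ1] = [280, 280, 432, 80]
r7 m[wind→φ3] = [350, 1000, 480, 1600]
r7 m[sprk→φ1] = [1, 1, 1, 5]
r7 m[sprk→φ4] = [2240, 2520, 2592, 1400]
fixed point reached at round 7
traceback from fog: (fog=2, wind=1, sprk=3), score=7000

assignment: (fog=2, wind=1, sprk=3); score = 7000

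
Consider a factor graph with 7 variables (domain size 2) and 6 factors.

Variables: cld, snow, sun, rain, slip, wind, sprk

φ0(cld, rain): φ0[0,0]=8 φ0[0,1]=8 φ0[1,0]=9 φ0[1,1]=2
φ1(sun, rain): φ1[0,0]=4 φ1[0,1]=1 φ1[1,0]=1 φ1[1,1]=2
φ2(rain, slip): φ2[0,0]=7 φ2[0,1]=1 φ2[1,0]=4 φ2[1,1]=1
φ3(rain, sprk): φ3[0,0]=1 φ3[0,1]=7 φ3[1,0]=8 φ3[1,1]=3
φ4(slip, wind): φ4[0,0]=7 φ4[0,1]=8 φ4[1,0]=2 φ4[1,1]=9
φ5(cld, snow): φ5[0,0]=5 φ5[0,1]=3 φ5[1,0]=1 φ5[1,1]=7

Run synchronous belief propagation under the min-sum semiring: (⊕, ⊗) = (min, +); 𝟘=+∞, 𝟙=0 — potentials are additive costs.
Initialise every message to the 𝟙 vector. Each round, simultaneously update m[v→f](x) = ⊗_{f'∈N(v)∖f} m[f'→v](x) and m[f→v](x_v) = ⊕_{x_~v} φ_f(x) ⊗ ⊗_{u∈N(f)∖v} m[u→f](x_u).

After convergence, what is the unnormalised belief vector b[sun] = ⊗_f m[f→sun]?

init: all messages = 𝟙 over 2 values
r1 m[φ0→cld] = [8, 2]
r1 m[φ0→rain] = [8, 2]
r1 m[φ1→sun] = [1, 1]
r1 m[φ1→rain] = [1, 1]
r1 m[φ2→rain] = [1, 1]
r1 m[φ2→slip] = [4, 1]
r1 m[φ3→rain] = [1, 3]
r1 m[φ3→sprk] = [1, 3]
r1 m[φ4→slip] = [7, 2]
r1 m[φ4→wind] = [2, 8]
r1 m[φ5→cld] = [3, 1]
r1 m[φ5→snow] = [1, 3]
r1 m[cld→φ0] = [0, 0]
r1 m[cld→φ5] = [0, 0]
r1 m[snow→φ5] = [0, 0]
r1 m[sun→φ1] = [0, 0]
r1 m[rain→φ0] = [0, 0]
r1 m[rain→φ1] = [0, 0]
r1 m[rain→φ2] = [0, 0]
r1 m[rain→φ3] = [0, 0]
r1 m[slip→φ2] = [0, 0]
r1 m[slip→φ4] = [0, 0]
r1 m[wind→φ4] = [0, 0]
r1 m[sprk→φ3] = [0, 0]
r2 m[φ0→cld] = [8, 2]
r2 m[φ0→rain] = [8, 2]
r2 m[φ1→sun] = [1, 1]
r2 m[φ1→rain] = [1, 1]
r2 m[φ2→rain] = [1, 1]
r2 m[φ2→slip] = [4, 1]
r2 m[φ3→rain] = [1, 3]
r2 m[φ3→sprk] = [1, 3]
r2 m[φ4→slip] = [7, 2]
r2 m[φ4→wind] = [2, 8]
r2 m[φ5→cld] = [3, 1]
r2 m[φ5→snow] = [1, 3]
r2 m[cld→φ0] = [3, 1]
r2 m[cld→φ5] = [8, 2]
r2 m[snow→φ5] = [0, 0]
r2 m[sun→φ1] = [0, 0]
r2 m[rain→φ0] = [3, 5]
r2 m[rain→φ1] = [10, 6]
r2 m[rain→φ2] = [10, 6]
r2 m[rain→φ3] = [10, 4]
r2 m[slip→φ2] = [7, 2]
r2 m[slip→φ4] = [4, 1]
r2 m[wind→φ4] = [0, 0]
r2 m[sprk→φ3] = [0, 0]
r3 m[φ0→cld] = [11, 7]
r3 m[φ0→rain] = [10, 3]
r3 m[φ1→sun] = [7, 8]
r3 m[φ1→rain] = [1, 1]
r3 m[φ2→rain] = [3, 3]
r3 m[φ2→slip] = [10, 7]
r3 m[φ3→rain] = [1, 3]
r3 m[φ3→sprk] = [11, 7]
r3 m[φ4→slip] = [7, 2]
r3 m[φ4→wind] = [3, 10]
r3 m[φ5→cld] = [3, 1]
r3 m[φ5→snow] = [3, 9]
r3 m[cld→φ0] = [3, 1]
r3 m[cld→φ5] = [8, 2]
r3 m[snow→φ5] = [0, 0]
r3 m[sun→φ1] = [0, 0]
r3 m[rain→φ0] = [3, 5]
r3 m[rain→φ1] = [10, 6]
r3 m[rain→φ2] = [10, 6]
r3 m[rain→φ3] = [10, 4]
r3 m[slip→φ2] = [7, 2]
r3 m[slip→φ4] = [4, 1]
r3 m[wind→φ4] = [0, 0]
r3 m[sprk→φ3] = [0, 0]
r4 m[φ0→cld] = [11, 7]
r4 m[φ0→rain] = [10, 3]
r4 m[φ1→sun] = [7, 8]
r4 m[φ1→rain] = [1, 1]
r4 m[φ2→rain] = [3, 3]
r4 m[φ2→slip] = [10, 7]
r4 m[φ3→rain] = [1, 3]
r4 m[φ3→sprk] = [11, 7]
r4 m[φ4→slip] = [7, 2]
r4 m[φ4→wind] = [3, 10]
r4 m[φ5→cld] = [3, 1]
r4 m[φ5→snow] = [3, 9]
r4 m[cld→φ0] = [3, 1]
r4 m[cld→φ5] = [11, 7]
r4 m[snow→φ5] = [0, 0]
r4 m[sun→φ1] = [0, 0]
r4 m[rain→φ0] = [5, 7]
r4 m[rain→φ1] = [14, 9]
r4 m[rain→φ2] = [12, 7]
r4 m[rain→φ3] = [14, 7]
r4 m[slip→φ2] = [7, 2]
r4 m[slip→φ4] = [10, 7]
r4 m[wind→φ4] = [0, 0]
r4 m[sprk→φ3] = [0, 0]
r5 m[φ0→cld] = [13, 9]
r5 m[φ0→rain] = [10, 3]
r5 m[φ1→sun] = [10, 11]
r5 m[φ1→rain] = [1, 1]
r5 m[φ2→rain] = [3, 3]
r5 m[φ2→slip] = [11, 8]
r5 m[φ3→rain] = [1, 3]
r5 m[φ3→sprk] = [15, 10]
r5 m[φ4→slip] = [7, 2]
r5 m[φ4→wind] = [9, 16]
r5 m[φ5→cld] = [3, 1]
r5 m[φ5→snow] = [8, 14]
r5 m[cld→φ0] = [3, 1]
r5 m[cld→φ5] = [11, 7]
r5 m[snow→φ5] = [0, 0]
r5 m[sun→φ1] = [0, 0]
r5 m[rain→φ0] = [5, 7]
r5 m[rain→φ1] = [14, 9]
r5 m[rain→φ2] = [12, 7]
r5 m[rain→φ3] = [14, 7]
r5 m[slip→φ2] = [7, 2]
r5 m[slip→φ4] = [10, 7]
r5 m[wind→φ4] = [0, 0]
r5 m[sprk→φ3] = [0, 0]
r6 m[φ0→cld] = [13, 9]
r6 m[φ0→rain] = [10, 3]
r6 m[φ1→sun] = [10, 11]
r6 m[φ1→rain] = [1, 1]
r6 m[φ2→rain] = [3, 3]
r6 m[φ2→slip] = [11, 8]
r6 m[φ3→rain] = [1, 3]
r6 m[φ3→sprk] = [15, 10]
r6 m[φ4→slip] = [7, 2]
r6 m[φ4→wind] = [9, 16]
r6 m[φ5→cld] = [3, 1]
r6 m[φ5→snow] = [8, 14]
r6 m[cld→φ0] = [3, 1]
r6 m[cld→φ5] = [13, 9]
r6 m[snow→φ5] = [0, 0]
r6 m[sun→φ1] = [0, 0]
r6 m[rain→φ0] = [5, 7]
r6 m[rain→φ1] = [14, 9]
r6 m[rain→φ2] = [12, 7]
r6 m[rain→φ3] = [14, 7]
r6 m[slip→φ2] = [7, 2]
r6 m[slip→φ4] = [11, 8]
r6 m[wind→φ4] = [0, 0]
r6 m[sprk→φ3] = [0, 0]
r7 m[φ0→cld] = [13, 9]
r7 m[φ0→rain] = [10, 3]
r7 m[φ1→sun] = [10, 11]
r7 m[φ1→rain] = [1, 1]
r7 m[φ2→rain] = [3, 3]
r7 m[φ2→slip] = [11, 8]
r7 m[φ3→rain] = [1, 3]
r7 m[φ3→sprk] = [15, 10]
r7 m[φ4→slip] = [7, 2]
r7 m[φ4→wind] = [10, 17]
r7 m[φ5→cld] = [3, 1]
r7 m[φ5→snow] = [10, 16]
r7 m[cld→φ0] = [3, 1]
r7 m[cld→φ5] = [13, 9]
r7 m[snow→φ5] = [0, 0]
r7 m[sun→φ1] = [0, 0]
r7 m[rain→φ0] = [5, 7]
r7 m[rain→φ1] = [14, 9]
r7 m[rain→φ2] = [12, 7]
r7 m[rain→φ3] = [14, 7]
r7 m[slip→φ2] = [7, 2]
r7 m[slip→φ4] = [11, 8]
r7 m[wind→φ4] = [0, 0]
r7 m[sprk→φ3] = [0, 0]
r8 m[φ0→cld] = [13, 9]
r8 m[φ0→rain] = [10, 3]
r8 m[φ1→sun] = [10, 11]
r8 m[φ1→rain] = [1, 1]
r8 m[φ2→rain] = [3, 3]
r8 m[φ2→slip] = [11, 8]
r8 m[φ3→rain] = [1, 3]
r8 m[φ3→sprk] = [15, 10]
r8 m[φ4→slip] = [7, 2]
r8 m[φ4→wind] = [10, 17]
r8 m[φ5→cld] = [3, 1]
r8 m[φ5→snow] = [10, 16]
r8 m[cld→φ0] = [3, 1]
r8 m[cld→φ5] = [13, 9]
r8 m[snow→φ5] = [0, 0]
r8 m[sun→φ1] = [0, 0]
r8 m[rain→φ0] = [5, 7]
r8 m[rain→φ1] = [14, 9]
r8 m[rain→φ2] = [12, 7]
r8 m[rain→φ3] = [14, 7]
r8 m[slip→φ2] = [7, 2]
r8 m[slip→φ4] = [11, 8]
r8 m[wind→φ4] = [0, 0]
r8 m[sprk→φ3] = [0, 0]
fixed point reached at round 8
b[sun] = ⊗ incoming = [10, 11]

b[sun] = [10, 11]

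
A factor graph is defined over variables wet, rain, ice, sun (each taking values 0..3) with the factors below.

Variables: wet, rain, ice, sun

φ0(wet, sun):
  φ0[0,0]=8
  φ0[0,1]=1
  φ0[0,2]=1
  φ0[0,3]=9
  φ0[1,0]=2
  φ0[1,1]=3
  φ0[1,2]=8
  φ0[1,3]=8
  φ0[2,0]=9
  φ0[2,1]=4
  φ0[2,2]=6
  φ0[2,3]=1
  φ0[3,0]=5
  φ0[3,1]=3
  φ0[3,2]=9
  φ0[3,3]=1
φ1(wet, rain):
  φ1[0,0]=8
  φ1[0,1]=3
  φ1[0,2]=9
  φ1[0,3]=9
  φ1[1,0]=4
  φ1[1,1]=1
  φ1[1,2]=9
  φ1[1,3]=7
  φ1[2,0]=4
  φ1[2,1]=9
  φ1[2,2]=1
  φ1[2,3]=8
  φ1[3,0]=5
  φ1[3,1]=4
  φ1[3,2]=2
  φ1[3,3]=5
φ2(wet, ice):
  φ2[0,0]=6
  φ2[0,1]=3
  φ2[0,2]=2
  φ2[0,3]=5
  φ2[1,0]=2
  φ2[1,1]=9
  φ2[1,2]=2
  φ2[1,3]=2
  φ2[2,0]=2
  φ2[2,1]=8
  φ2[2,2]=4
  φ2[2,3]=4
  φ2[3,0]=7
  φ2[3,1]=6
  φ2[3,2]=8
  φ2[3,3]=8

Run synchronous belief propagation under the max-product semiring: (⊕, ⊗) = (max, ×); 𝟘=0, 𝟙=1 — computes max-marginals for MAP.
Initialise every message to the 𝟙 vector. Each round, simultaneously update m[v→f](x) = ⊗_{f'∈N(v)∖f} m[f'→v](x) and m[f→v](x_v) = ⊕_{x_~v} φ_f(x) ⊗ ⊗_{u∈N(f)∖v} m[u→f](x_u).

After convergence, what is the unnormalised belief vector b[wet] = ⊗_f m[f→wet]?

b[wet] = [486, 648, 648, 360]

init: all messages = 𝟙 over 4 values
r1 m[φ0→wet] = [9, 8, 9, 9]
r1 m[φ0→sun] = [9, 4, 9, 9]
r1 m[φ1→wet] = [9, 9, 9, 5]
r1 m[φ1→rain] = [8, 9, 9, 9]
r1 m[φ2→wet] = [6, 9, 8, 8]
r1 m[φ2→ice] = [7, 9, 8, 8]
r1 m[wet→φ0] = [1, 1, 1, 1]
r1 m[wet→φ1] = [1, 1, 1, 1]
r1 m[wet→φ2] = [1, 1, 1, 1]
r1 m[rain→φ1] = [1, 1, 1, 1]
r1 m[ice→φ2] = [1, 1, 1, 1]
r1 m[sun→φ0] = [1, 1, 1, 1]
r2 m[φ0→wet] = [9, 8, 9, 9]
r2 m[φ0→sun] = [9, 4, 9, 9]
r2 m[φ1→wet] = [9, 9, 9, 5]
r2 m[φ1→rain] = [8, 9, 9, 9]
r2 m[φ2→wet] = [6, 9, 8, 8]
r2 m[φ2→ice] = [7, 9, 8, 8]
r2 m[wet→φ0] = [54, 81, 72, 40]
r2 m[wet→φ1] = [54, 72, 72, 72]
r2 m[wet→φ2] = [81, 72, 81, 45]
r2 m[rain→φ1] = [1, 1, 1, 1]
r2 m[ice→φ2] = [1, 1, 1, 1]
r2 m[sun→φ0] = [1, 1, 1, 1]
r3 m[φ0→wet] = [9, 8, 9, 9]
r3 m[φ0→sun] = [648, 288, 648, 648]
r3 m[φ1→wet] = [9, 9, 9, 5]
r3 m[φ1→rain] = [432, 648, 648, 576]
r3 m[φ2→wet] = [6, 9, 8, 8]
r3 m[φ2→ice] = [486, 648, 360, 405]
r3 m[wet→φ0] = [54, 81, 72, 40]
r3 m[wet→φ1] = [54, 72, 72, 72]
r3 m[wet→φ2] = [81, 72, 81, 45]
r3 m[rain→φ1] = [1, 1, 1, 1]
r3 m[ice→φ2] = [1, 1, 1, 1]
r3 m[sun→φ0] = [1, 1, 1, 1]
r4 m[φ0→wet] = [9, 8, 9, 9]
r4 m[φ0→sun] = [648, 288, 648, 648]
r4 m[φ1→wet] = [9, 9, 9, 5]
r4 m[φ1→rain] = [432, 648, 648, 576]
r4 m[φ2→wet] = [6, 9, 8, 8]
r4 m[φ2→ice] = [486, 648, 360, 405]
r4 m[wet→φ0] = [54, 81, 72, 40]
r4 m[wet→φ1] = [54, 72, 72, 72]
r4 m[wet→φ2] = [81, 72, 81, 45]
r4 m[rain→φ1] = [1, 1, 1, 1]
r4 m[ice→φ2] = [1, 1, 1, 1]
r4 m[sun→φ0] = [1, 1, 1, 1]
fixed point reached at round 4
b[wet] = ⊗ incoming = [486, 648, 648, 360]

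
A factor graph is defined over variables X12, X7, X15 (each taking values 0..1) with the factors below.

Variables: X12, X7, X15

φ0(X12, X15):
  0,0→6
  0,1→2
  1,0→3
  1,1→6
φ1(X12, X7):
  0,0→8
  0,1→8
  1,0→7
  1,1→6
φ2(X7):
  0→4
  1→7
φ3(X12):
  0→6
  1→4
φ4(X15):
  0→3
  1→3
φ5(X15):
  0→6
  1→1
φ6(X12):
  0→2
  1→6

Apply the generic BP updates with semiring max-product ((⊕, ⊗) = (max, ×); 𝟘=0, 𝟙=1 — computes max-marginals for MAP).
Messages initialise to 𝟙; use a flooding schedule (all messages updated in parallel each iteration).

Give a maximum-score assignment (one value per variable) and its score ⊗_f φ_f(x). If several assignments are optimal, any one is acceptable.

assignment: (X12=0, X7=1, X15=0); score = 72576

init: all messages = 𝟙 over 2 values
r1 m[φ0→X12] = [6, 6]
r1 m[φ0→X15] = [6, 6]
r1 m[φ1→X12] = [8, 7]
r1 m[φ1→X7] = [8, 8]
r1 m[φ2→X7] = [4, 7]
r1 m[φ3→X12] = [6, 4]
r1 m[φ4→X15] = [3, 3]
r1 m[φ5→X15] = [6, 1]
r1 m[φ6→X12] = [2, 6]
r1 m[X12→φ0] = [1, 1]
r1 m[X12→φ1] = [1, 1]
r1 m[X12→φ3] = [1, 1]
r1 m[X12→φ6] = [1, 1]
r1 m[X7→φ1] = [1, 1]
r1 m[X7→φ2] = [1, 1]
r1 m[X15→φ0] = [1, 1]
r1 m[X15→φ4] = [1, 1]
r1 m[X15→φ5] = [1, 1]
r2 m[φ0→X12] = [6, 6]
r2 m[φ0→X15] = [6, 6]
r2 m[φ1→X12] = [8, 7]
r2 m[φ1→X7] = [8, 8]
r2 m[φ2→X7] = [4, 7]
r2 m[φ3→X12] = [6, 4]
r2 m[φ4→X15] = [3, 3]
r2 m[φ5→X15] = [6, 1]
r2 m[φ6→X12] = [2, 6]
r2 m[X12→φ0] = [96, 168]
r2 m[X12→φ1] = [72, 144]
r2 m[X12→φ3] = [96, 252]
r2 m[X12→φ6] = [288, 168]
r2 m[X7→φ1] = [4, 7]
r2 m[X7→φ2] = [8, 8]
r2 m[X15→φ0] = [18, 3]
r2 m[X15→φ4] = [36, 6]
r2 m[X15→φ5] = [18, 18]
r3 m[φ0→X12] = [108, 54]
r3 m[φ0→X15] = [576, 1008]
r3 m[φ1→X12] = [56, 42]
r3 m[φ1→X7] = [1008, 864]
r3 m[φ2→X7] = [4, 7]
r3 m[φ3→X12] = [6, 4]
r3 m[φ4→X15] = [3, 3]
r3 m[φ5→X15] = [6, 1]
r3 m[φ6→X12] = [2, 6]
r3 m[X12→φ0] = [96, 168]
r3 m[X12→φ1] = [72, 144]
r3 m[X12→φ3] = [96, 252]
r3 m[X12→φ6] = [288, 168]
r3 m[X7→φ1] = [4, 7]
r3 m[X7→φ2] = [8, 8]
r3 m[X15→φ0] = [18, 3]
r3 m[X15→φ4] = [36, 6]
r3 m[X15→φ5] = [18, 18]
r4 m[φ0→X12] = [108, 54]
r4 m[φ0→X15] = [576, 1008]
r4 m[φ1→X12] = [56, 42]
r4 m[φ1→X7] = [1008, 864]
r4 m[φ2→X7] = [4, 7]
r4 m[φ3→X12] = [6, 4]
r4 m[φ4→X15] = [3, 3]
r4 m[φ5→X15] = [6, 1]
r4 m[φ6→X12] = [2, 6]
r4 m[X12→φ0] = [672, 1008]
r4 m[X12→φ1] = [1296, 1296]
r4 m[X12→φ3] = [12096, 13608]
r4 m[X12→φ6] = [36288, 9072]
r4 m[X7→φ1] = [4, 7]
r4 m[X7→φ2] = [1008, 864]
r4 m[X15→φ0] = [18, 3]
r4 m[X15→φ4] = [3456, 1008]
r4 m[X15→φ5] = [1728, 3024]
r5 m[φ0→X12] = [108, 54]
r5 m[φ0→X15] = [4032, 6048]
r5 m[φ1→X12] = [56, 42]
r5 m[φ1→X7] = [10368, 10368]
r5 m[φ2→X7] = [4, 7]
r5 m[φ3→X12] = [6, 4]
r5 m[φ4→X15] = [3, 3]
r5 m[φ5→X15] = [6, 1]
r5 m[φ6→X12] = [2, 6]
r5 m[X12→φ0] = [672, 1008]
r5 m[X12→φ1] = [1296, 1296]
r5 m[X12→φ3] = [12096, 13608]
r5 m[X12→φ6] = [36288, 9072]
r5 m[X7→φ1] = [4, 7]
r5 m[X7→φ2] = [1008, 864]
r5 m[X15→φ0] = [18, 3]
r5 m[X15→φ4] = [3456, 1008]
r5 m[X15→φ5] = [1728, 3024]
r6 m[φ0→X12] = [108, 54]
r6 m[φ0→X15] = [4032, 6048]
r6 m[φ1→X12] = [56, 42]
r6 m[φ1→X7] = [10368, 10368]
r6 m[φ2→X7] = [4, 7]
r6 m[φ3→X12] = [6, 4]
r6 m[φ4→X15] = [3, 3]
r6 m[φ5→X15] = [6, 1]
r6 m[φ6→X12] = [2, 6]
r6 m[X12→φ0] = [672, 1008]
r6 m[X12→φ1] = [1296, 1296]
r6 m[X12→φ3] = [12096, 13608]
r6 m[X12→φ6] = [36288, 9072]
r6 m[X7→φ1] = [4, 7]
r6 m[X7→φ2] = [10368, 10368]
r6 m[X15→φ0] = [18, 3]
r6 m[X15→φ4] = [24192, 6048]
r6 m[X15→φ5] = [12096, 18144]
r7 m[φ0→X12] = [108, 54]
r7 m[φ0→X15] = [4032, 6048]
r7 m[φ1→X12] = [56, 42]
r7 m[φ1→X7] = [10368, 10368]
r7 m[φ2→X7] = [4, 7]
r7 m[φ3→X12] = [6, 4]
r7 m[φ4→X15] = [3, 3]
r7 m[φ5→X15] = [6, 1]
r7 m[φ6→X12] = [2, 6]
r7 m[X12→φ0] = [672, 1008]
r7 m[X12→φ1] = [1296, 1296]
r7 m[X12→φ3] = [12096, 13608]
r7 m[X12→φ6] = [36288, 9072]
r7 m[X7→φ1] = [4, 7]
r7 m[X7→φ2] = [10368, 10368]
r7 m[X15→φ0] = [18, 3]
r7 m[X15→φ4] = [24192, 6048]
r7 m[X15→φ5] = [12096, 18144]
fixed point reached at round 7
traceback from X12: (X12=0, X7=1, X15=0), score=72576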